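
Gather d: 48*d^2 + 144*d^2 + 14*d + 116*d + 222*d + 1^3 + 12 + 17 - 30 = 192*d^2 + 352*d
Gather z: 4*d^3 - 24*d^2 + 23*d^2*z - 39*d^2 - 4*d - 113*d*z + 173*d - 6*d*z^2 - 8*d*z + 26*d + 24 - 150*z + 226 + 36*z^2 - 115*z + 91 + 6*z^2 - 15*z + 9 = 4*d^3 - 63*d^2 + 195*d + z^2*(42 - 6*d) + z*(23*d^2 - 121*d - 280) + 350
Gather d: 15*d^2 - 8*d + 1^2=15*d^2 - 8*d + 1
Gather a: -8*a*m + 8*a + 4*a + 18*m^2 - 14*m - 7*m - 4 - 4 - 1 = a*(12 - 8*m) + 18*m^2 - 21*m - 9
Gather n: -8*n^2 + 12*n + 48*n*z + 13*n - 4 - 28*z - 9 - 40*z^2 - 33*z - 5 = -8*n^2 + n*(48*z + 25) - 40*z^2 - 61*z - 18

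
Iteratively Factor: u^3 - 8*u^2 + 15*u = (u - 3)*(u^2 - 5*u) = u*(u - 3)*(u - 5)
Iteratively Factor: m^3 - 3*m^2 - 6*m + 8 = (m + 2)*(m^2 - 5*m + 4) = (m - 1)*(m + 2)*(m - 4)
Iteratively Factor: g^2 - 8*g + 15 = (g - 5)*(g - 3)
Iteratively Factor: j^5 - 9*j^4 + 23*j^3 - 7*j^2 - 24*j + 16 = (j + 1)*(j^4 - 10*j^3 + 33*j^2 - 40*j + 16) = (j - 4)*(j + 1)*(j^3 - 6*j^2 + 9*j - 4) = (j - 4)*(j - 1)*(j + 1)*(j^2 - 5*j + 4) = (j - 4)^2*(j - 1)*(j + 1)*(j - 1)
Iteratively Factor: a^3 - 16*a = (a)*(a^2 - 16) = a*(a - 4)*(a + 4)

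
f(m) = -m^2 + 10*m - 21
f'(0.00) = 10.00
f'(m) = 10 - 2*m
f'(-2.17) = 14.34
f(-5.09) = -97.81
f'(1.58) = 6.84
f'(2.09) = 5.82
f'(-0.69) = 11.38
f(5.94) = 3.12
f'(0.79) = 8.42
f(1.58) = -7.70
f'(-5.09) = 20.18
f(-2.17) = -47.41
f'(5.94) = -1.88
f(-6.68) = -132.42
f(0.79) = -13.72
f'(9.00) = -8.00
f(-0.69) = -28.38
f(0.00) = -21.00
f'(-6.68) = 23.36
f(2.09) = -4.47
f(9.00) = -12.00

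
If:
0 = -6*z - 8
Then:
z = -4/3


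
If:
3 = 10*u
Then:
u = 3/10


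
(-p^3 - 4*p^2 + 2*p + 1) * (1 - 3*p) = 3*p^4 + 11*p^3 - 10*p^2 - p + 1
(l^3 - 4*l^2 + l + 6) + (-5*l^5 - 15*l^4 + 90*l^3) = -5*l^5 - 15*l^4 + 91*l^3 - 4*l^2 + l + 6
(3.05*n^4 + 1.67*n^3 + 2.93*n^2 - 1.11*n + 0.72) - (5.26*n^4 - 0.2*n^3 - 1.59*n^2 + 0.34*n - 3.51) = -2.21*n^4 + 1.87*n^3 + 4.52*n^2 - 1.45*n + 4.23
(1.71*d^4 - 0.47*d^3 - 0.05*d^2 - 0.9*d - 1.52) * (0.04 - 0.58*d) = -0.9918*d^5 + 0.341*d^4 + 0.0102*d^3 + 0.52*d^2 + 0.8456*d - 0.0608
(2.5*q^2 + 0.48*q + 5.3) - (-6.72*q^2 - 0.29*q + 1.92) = 9.22*q^2 + 0.77*q + 3.38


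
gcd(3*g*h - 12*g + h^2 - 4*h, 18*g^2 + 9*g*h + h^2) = 3*g + h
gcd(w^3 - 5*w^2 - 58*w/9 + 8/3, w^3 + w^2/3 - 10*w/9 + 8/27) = w^2 + w - 4/9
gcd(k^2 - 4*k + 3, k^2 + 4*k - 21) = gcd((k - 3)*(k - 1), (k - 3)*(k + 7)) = k - 3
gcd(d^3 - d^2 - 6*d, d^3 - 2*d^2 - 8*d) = d^2 + 2*d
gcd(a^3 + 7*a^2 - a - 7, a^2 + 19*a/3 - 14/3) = a + 7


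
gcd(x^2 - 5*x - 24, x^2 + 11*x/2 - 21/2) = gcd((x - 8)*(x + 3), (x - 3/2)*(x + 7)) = 1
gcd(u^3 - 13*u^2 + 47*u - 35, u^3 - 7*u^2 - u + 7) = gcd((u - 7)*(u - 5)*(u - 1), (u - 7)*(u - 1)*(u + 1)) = u^2 - 8*u + 7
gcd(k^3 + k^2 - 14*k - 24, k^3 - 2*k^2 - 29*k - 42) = k^2 + 5*k + 6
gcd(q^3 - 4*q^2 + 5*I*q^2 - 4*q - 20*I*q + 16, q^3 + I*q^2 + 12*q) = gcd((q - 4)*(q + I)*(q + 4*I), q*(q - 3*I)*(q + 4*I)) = q + 4*I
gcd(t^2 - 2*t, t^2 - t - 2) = t - 2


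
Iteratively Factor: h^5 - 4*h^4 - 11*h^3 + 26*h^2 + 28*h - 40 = (h - 1)*(h^4 - 3*h^3 - 14*h^2 + 12*h + 40) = (h - 1)*(h + 2)*(h^3 - 5*h^2 - 4*h + 20) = (h - 1)*(h + 2)^2*(h^2 - 7*h + 10) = (h - 2)*(h - 1)*(h + 2)^2*(h - 5)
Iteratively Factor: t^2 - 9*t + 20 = (t - 5)*(t - 4)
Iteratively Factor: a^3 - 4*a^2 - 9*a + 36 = (a + 3)*(a^2 - 7*a + 12) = (a - 4)*(a + 3)*(a - 3)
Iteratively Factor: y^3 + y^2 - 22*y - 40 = (y + 4)*(y^2 - 3*y - 10) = (y + 2)*(y + 4)*(y - 5)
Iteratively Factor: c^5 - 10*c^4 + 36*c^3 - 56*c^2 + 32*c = (c - 4)*(c^4 - 6*c^3 + 12*c^2 - 8*c) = (c - 4)*(c - 2)*(c^3 - 4*c^2 + 4*c) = (c - 4)*(c - 2)^2*(c^2 - 2*c) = (c - 4)*(c - 2)^3*(c)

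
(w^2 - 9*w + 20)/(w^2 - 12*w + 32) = (w - 5)/(w - 8)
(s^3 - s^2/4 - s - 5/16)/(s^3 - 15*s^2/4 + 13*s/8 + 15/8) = (s + 1/2)/(s - 3)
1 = 1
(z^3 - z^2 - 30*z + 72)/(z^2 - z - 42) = (z^2 - 7*z + 12)/(z - 7)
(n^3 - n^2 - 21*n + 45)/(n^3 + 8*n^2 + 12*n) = (n^3 - n^2 - 21*n + 45)/(n*(n^2 + 8*n + 12))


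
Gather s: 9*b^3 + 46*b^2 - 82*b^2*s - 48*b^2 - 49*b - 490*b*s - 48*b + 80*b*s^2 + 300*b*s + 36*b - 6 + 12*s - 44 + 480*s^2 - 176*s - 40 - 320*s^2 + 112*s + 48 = 9*b^3 - 2*b^2 - 61*b + s^2*(80*b + 160) + s*(-82*b^2 - 190*b - 52) - 42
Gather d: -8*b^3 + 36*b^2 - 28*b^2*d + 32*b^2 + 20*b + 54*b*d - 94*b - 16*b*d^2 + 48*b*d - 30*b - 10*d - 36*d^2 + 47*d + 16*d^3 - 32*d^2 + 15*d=-8*b^3 + 68*b^2 - 104*b + 16*d^3 + d^2*(-16*b - 68) + d*(-28*b^2 + 102*b + 52)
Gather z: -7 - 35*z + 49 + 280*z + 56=245*z + 98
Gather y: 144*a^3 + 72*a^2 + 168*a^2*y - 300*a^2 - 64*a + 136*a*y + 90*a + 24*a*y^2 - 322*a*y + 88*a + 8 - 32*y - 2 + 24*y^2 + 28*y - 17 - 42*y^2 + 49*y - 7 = 144*a^3 - 228*a^2 + 114*a + y^2*(24*a - 18) + y*(168*a^2 - 186*a + 45) - 18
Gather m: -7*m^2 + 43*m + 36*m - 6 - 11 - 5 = -7*m^2 + 79*m - 22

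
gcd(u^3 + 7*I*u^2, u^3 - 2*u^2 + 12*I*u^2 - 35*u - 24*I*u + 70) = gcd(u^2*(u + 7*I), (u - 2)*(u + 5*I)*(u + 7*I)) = u + 7*I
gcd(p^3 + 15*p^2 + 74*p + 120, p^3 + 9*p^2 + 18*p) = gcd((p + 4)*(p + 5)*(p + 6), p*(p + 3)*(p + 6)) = p + 6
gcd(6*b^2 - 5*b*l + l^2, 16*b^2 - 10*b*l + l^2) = 2*b - l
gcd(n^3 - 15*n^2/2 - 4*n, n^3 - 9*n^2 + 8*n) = n^2 - 8*n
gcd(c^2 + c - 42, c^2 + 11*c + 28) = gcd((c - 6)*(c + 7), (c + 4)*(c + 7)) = c + 7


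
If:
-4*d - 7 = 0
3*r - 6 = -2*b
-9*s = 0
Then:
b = 3 - 3*r/2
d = -7/4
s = 0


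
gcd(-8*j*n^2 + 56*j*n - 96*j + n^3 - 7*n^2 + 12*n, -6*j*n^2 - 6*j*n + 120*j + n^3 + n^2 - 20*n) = n - 4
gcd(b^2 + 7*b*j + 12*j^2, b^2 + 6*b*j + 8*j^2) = b + 4*j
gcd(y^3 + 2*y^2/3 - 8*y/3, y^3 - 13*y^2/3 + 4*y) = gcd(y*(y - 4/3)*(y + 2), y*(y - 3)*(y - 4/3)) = y^2 - 4*y/3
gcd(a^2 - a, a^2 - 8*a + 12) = 1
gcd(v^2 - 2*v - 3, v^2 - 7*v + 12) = v - 3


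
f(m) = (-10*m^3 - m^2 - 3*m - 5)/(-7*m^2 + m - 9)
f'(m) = (14*m - 1)*(-10*m^3 - m^2 - 3*m - 5)/(-7*m^2 + m - 9)^2 + (-30*m^2 - 2*m - 3)/(-7*m^2 + m - 9) = 2*(35*m^4 - 10*m^3 + 124*m^2 - 26*m + 16)/(49*m^4 - 14*m^3 + 127*m^2 - 18*m + 81)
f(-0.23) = 0.44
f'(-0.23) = 0.62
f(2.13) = 2.91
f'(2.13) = 1.54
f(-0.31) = 0.39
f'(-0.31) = 0.73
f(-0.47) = 0.25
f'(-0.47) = 0.96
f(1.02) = 1.29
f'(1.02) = 1.25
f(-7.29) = -9.88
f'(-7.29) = 1.45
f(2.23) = 3.07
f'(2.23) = 1.54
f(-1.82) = -1.69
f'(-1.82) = 1.59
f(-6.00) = -8.00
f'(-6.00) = 1.46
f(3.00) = 4.25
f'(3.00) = 1.52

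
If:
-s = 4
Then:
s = -4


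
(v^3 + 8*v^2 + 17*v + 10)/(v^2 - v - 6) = (v^2 + 6*v + 5)/(v - 3)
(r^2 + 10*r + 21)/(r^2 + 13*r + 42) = (r + 3)/(r + 6)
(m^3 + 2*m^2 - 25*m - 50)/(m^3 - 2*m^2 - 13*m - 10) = (m + 5)/(m + 1)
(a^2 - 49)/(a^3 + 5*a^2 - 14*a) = (a - 7)/(a*(a - 2))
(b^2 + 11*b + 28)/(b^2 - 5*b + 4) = (b^2 + 11*b + 28)/(b^2 - 5*b + 4)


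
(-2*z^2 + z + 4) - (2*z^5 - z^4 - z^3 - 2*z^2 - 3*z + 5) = -2*z^5 + z^4 + z^3 + 4*z - 1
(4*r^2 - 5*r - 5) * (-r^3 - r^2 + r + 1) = -4*r^5 + r^4 + 14*r^3 + 4*r^2 - 10*r - 5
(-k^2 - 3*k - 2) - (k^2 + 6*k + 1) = -2*k^2 - 9*k - 3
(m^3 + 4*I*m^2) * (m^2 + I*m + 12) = m^5 + 5*I*m^4 + 8*m^3 + 48*I*m^2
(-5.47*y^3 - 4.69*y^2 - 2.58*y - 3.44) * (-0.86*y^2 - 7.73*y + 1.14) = 4.7042*y^5 + 46.3165*y^4 + 32.2367*y^3 + 17.5552*y^2 + 23.65*y - 3.9216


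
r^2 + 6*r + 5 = (r + 1)*(r + 5)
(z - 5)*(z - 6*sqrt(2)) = z^2 - 6*sqrt(2)*z - 5*z + 30*sqrt(2)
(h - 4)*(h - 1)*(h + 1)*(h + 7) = h^4 + 3*h^3 - 29*h^2 - 3*h + 28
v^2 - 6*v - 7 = (v - 7)*(v + 1)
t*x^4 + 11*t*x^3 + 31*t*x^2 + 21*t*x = x*(x + 3)*(x + 7)*(t*x + t)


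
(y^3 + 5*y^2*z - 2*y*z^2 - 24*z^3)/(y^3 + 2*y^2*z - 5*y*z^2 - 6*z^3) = (y + 4*z)/(y + z)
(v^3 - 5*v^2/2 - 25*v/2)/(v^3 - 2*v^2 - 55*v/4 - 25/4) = 2*v/(2*v + 1)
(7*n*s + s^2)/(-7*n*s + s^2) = (7*n + s)/(-7*n + s)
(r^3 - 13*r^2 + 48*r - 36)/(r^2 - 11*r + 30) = (r^2 - 7*r + 6)/(r - 5)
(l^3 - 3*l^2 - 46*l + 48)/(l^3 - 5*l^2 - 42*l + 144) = (l - 1)/(l - 3)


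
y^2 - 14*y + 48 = (y - 8)*(y - 6)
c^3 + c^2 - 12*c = c*(c - 3)*(c + 4)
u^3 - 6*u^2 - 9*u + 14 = (u - 7)*(u - 1)*(u + 2)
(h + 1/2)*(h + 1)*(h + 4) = h^3 + 11*h^2/2 + 13*h/2 + 2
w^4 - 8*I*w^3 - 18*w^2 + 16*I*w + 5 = (w - 5*I)*(w - I)^3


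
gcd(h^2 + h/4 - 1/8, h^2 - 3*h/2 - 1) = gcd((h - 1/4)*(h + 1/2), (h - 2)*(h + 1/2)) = h + 1/2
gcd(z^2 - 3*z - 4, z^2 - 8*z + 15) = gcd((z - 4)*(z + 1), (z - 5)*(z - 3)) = 1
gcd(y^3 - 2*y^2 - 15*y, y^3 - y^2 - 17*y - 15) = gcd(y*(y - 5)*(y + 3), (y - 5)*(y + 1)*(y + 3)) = y^2 - 2*y - 15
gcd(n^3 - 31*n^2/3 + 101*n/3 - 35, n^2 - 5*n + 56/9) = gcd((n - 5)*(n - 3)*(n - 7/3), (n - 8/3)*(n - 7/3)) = n - 7/3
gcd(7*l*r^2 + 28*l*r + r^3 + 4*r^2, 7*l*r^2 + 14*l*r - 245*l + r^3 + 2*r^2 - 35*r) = 7*l + r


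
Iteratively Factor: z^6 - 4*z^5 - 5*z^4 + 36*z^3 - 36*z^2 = (z + 3)*(z^5 - 7*z^4 + 16*z^3 - 12*z^2) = (z - 3)*(z + 3)*(z^4 - 4*z^3 + 4*z^2) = z*(z - 3)*(z + 3)*(z^3 - 4*z^2 + 4*z) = z*(z - 3)*(z - 2)*(z + 3)*(z^2 - 2*z) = z^2*(z - 3)*(z - 2)*(z + 3)*(z - 2)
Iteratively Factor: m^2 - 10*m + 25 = (m - 5)*(m - 5)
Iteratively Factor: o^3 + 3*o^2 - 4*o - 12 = (o - 2)*(o^2 + 5*o + 6) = (o - 2)*(o + 3)*(o + 2)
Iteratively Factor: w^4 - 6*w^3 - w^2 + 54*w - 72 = (w - 4)*(w^3 - 2*w^2 - 9*w + 18) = (w - 4)*(w - 2)*(w^2 - 9) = (w - 4)*(w - 3)*(w - 2)*(w + 3)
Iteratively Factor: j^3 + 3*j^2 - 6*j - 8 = (j + 4)*(j^2 - j - 2) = (j - 2)*(j + 4)*(j + 1)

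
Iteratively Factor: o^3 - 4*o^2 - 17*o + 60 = (o - 3)*(o^2 - o - 20) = (o - 3)*(o + 4)*(o - 5)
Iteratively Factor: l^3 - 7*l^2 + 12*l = (l - 4)*(l^2 - 3*l) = l*(l - 4)*(l - 3)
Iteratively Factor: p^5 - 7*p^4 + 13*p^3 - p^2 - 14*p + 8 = (p + 1)*(p^4 - 8*p^3 + 21*p^2 - 22*p + 8) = (p - 2)*(p + 1)*(p^3 - 6*p^2 + 9*p - 4) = (p - 2)*(p - 1)*(p + 1)*(p^2 - 5*p + 4) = (p - 4)*(p - 2)*(p - 1)*(p + 1)*(p - 1)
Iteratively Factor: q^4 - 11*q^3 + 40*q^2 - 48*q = (q)*(q^3 - 11*q^2 + 40*q - 48) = q*(q - 3)*(q^2 - 8*q + 16) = q*(q - 4)*(q - 3)*(q - 4)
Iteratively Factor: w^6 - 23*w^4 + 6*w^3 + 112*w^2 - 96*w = (w)*(w^5 - 23*w^3 + 6*w^2 + 112*w - 96) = w*(w - 4)*(w^4 + 4*w^3 - 7*w^2 - 22*w + 24) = w*(w - 4)*(w + 4)*(w^3 - 7*w + 6) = w*(w - 4)*(w + 3)*(w + 4)*(w^2 - 3*w + 2) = w*(w - 4)*(w - 1)*(w + 3)*(w + 4)*(w - 2)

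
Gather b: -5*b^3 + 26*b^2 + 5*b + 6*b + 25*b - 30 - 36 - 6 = -5*b^3 + 26*b^2 + 36*b - 72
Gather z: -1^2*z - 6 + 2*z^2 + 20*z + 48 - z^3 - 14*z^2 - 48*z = -z^3 - 12*z^2 - 29*z + 42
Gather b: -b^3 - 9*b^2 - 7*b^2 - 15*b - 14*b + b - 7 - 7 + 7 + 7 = -b^3 - 16*b^2 - 28*b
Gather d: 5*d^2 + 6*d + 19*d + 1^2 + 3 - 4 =5*d^2 + 25*d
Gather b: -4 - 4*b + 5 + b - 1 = -3*b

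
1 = 1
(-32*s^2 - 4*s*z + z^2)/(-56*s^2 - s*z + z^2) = (4*s + z)/(7*s + z)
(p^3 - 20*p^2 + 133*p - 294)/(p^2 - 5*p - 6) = (p^2 - 14*p + 49)/(p + 1)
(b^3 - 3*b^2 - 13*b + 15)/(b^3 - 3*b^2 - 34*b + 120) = (b^2 + 2*b - 3)/(b^2 + 2*b - 24)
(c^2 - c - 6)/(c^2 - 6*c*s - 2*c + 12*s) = (c^2 - c - 6)/(c^2 - 6*c*s - 2*c + 12*s)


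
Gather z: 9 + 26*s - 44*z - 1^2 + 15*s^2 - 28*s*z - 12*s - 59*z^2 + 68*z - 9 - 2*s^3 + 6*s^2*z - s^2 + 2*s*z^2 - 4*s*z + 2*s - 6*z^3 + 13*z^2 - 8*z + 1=-2*s^3 + 14*s^2 + 16*s - 6*z^3 + z^2*(2*s - 46) + z*(6*s^2 - 32*s + 16)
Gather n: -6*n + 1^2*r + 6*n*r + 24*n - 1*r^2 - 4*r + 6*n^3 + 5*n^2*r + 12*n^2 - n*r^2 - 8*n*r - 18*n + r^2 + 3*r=6*n^3 + n^2*(5*r + 12) + n*(-r^2 - 2*r)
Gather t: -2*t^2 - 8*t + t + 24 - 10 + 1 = -2*t^2 - 7*t + 15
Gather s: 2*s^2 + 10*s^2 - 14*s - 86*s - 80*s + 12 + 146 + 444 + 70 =12*s^2 - 180*s + 672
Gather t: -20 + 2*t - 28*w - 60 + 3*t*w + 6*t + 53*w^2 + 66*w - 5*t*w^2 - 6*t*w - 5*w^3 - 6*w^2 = t*(-5*w^2 - 3*w + 8) - 5*w^3 + 47*w^2 + 38*w - 80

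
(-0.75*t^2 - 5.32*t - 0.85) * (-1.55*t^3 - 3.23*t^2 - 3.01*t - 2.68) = 1.1625*t^5 + 10.6685*t^4 + 20.7586*t^3 + 20.7687*t^2 + 16.8161*t + 2.278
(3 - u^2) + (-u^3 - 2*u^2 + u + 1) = -u^3 - 3*u^2 + u + 4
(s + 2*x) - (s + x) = x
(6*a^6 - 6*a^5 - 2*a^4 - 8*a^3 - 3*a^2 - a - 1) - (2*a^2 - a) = 6*a^6 - 6*a^5 - 2*a^4 - 8*a^3 - 5*a^2 - 1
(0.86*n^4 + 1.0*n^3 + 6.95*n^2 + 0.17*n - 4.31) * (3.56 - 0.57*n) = -0.4902*n^5 + 2.4916*n^4 - 0.4015*n^3 + 24.6451*n^2 + 3.0619*n - 15.3436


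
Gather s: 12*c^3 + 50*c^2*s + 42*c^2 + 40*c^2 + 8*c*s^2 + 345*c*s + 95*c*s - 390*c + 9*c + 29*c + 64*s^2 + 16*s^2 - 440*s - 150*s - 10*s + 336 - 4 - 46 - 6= 12*c^3 + 82*c^2 - 352*c + s^2*(8*c + 80) + s*(50*c^2 + 440*c - 600) + 280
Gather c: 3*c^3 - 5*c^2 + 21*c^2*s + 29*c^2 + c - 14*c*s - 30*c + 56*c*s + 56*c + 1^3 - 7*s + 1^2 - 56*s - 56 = 3*c^3 + c^2*(21*s + 24) + c*(42*s + 27) - 63*s - 54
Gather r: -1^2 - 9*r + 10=9 - 9*r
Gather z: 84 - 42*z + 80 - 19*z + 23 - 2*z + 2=189 - 63*z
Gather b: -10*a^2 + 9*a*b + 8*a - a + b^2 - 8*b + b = -10*a^2 + 7*a + b^2 + b*(9*a - 7)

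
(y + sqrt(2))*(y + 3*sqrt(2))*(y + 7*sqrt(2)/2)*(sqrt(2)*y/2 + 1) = sqrt(2)*y^4/2 + 17*y^3/2 + 49*sqrt(2)*y^2/2 + 55*y + 21*sqrt(2)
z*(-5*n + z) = -5*n*z + z^2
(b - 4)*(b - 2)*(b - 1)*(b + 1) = b^4 - 6*b^3 + 7*b^2 + 6*b - 8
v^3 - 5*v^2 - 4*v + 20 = (v - 5)*(v - 2)*(v + 2)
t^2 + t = t*(t + 1)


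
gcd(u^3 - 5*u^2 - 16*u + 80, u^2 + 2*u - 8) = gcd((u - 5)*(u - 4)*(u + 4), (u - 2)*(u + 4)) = u + 4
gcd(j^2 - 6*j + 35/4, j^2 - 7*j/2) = j - 7/2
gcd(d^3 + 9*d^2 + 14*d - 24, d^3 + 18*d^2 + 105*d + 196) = d + 4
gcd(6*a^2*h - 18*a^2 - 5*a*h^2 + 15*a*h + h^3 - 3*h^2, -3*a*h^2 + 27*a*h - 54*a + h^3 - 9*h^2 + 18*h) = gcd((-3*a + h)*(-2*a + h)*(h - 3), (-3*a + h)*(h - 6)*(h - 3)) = 3*a*h - 9*a - h^2 + 3*h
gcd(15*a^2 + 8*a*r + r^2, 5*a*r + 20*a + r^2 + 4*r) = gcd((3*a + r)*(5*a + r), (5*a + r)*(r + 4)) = 5*a + r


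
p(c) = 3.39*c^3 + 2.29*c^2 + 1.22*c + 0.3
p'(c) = 10.17*c^2 + 4.58*c + 1.22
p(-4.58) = -282.94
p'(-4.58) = 193.57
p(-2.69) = -52.40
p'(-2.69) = 62.49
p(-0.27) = 0.07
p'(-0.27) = 0.72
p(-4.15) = -207.62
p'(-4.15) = 157.37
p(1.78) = 28.85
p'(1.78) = 41.60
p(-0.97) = -1.82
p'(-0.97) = 6.35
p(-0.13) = 0.17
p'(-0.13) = 0.80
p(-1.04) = -2.31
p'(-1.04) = 7.46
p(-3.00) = -74.28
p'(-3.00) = 79.01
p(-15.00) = -10944.00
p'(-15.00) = 2220.77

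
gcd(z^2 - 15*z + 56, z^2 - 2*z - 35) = z - 7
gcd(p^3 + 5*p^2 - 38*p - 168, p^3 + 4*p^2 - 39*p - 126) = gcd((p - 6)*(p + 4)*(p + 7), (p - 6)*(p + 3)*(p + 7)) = p^2 + p - 42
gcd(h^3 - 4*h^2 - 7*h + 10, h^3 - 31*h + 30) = h^2 - 6*h + 5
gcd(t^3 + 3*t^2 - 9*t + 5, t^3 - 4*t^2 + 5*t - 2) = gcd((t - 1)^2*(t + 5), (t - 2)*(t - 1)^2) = t^2 - 2*t + 1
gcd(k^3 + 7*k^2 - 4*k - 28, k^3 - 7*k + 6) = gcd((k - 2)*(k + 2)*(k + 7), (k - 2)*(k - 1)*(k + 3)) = k - 2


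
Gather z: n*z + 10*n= n*z + 10*n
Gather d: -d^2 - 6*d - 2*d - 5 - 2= -d^2 - 8*d - 7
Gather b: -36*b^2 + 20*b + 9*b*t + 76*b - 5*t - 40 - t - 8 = -36*b^2 + b*(9*t + 96) - 6*t - 48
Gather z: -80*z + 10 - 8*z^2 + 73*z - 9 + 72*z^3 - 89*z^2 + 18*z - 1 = 72*z^3 - 97*z^2 + 11*z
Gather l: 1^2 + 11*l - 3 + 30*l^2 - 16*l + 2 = 30*l^2 - 5*l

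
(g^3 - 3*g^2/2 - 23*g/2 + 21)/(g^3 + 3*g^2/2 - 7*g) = (g - 3)/g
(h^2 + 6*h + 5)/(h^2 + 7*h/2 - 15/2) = 2*(h + 1)/(2*h - 3)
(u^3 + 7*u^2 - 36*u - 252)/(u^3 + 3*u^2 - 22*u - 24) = (u^2 + u - 42)/(u^2 - 3*u - 4)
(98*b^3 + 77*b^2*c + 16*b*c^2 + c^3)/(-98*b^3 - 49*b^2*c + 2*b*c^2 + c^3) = (-7*b - c)/(7*b - c)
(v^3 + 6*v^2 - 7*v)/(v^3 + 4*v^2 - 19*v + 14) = v/(v - 2)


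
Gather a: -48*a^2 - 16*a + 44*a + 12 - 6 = -48*a^2 + 28*a + 6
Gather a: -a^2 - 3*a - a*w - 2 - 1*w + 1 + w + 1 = -a^2 + a*(-w - 3)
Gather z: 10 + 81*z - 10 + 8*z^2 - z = 8*z^2 + 80*z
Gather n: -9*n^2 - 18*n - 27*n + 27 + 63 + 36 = -9*n^2 - 45*n + 126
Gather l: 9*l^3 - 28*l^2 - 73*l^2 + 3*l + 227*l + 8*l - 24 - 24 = 9*l^3 - 101*l^2 + 238*l - 48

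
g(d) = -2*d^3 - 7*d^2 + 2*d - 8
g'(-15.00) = -1138.00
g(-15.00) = 5137.00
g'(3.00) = -94.00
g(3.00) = -119.00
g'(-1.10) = 10.14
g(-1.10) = -16.01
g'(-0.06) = 2.82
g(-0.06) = -8.14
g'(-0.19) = 4.44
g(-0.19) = -8.62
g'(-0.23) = 4.90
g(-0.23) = -8.81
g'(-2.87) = -7.24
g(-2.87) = -24.12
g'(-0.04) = 2.55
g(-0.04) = -8.09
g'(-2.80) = -5.84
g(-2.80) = -24.58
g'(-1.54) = 9.33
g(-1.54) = -20.38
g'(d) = -6*d^2 - 14*d + 2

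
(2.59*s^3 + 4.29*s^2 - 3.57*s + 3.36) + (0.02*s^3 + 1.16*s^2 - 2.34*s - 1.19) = 2.61*s^3 + 5.45*s^2 - 5.91*s + 2.17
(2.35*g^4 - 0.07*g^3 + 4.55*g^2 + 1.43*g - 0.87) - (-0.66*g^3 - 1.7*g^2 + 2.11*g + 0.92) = 2.35*g^4 + 0.59*g^3 + 6.25*g^2 - 0.68*g - 1.79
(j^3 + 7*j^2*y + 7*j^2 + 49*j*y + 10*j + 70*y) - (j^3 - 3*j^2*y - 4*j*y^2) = 10*j^2*y + 7*j^2 + 4*j*y^2 + 49*j*y + 10*j + 70*y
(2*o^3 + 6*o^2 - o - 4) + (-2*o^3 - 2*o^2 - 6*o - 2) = 4*o^2 - 7*o - 6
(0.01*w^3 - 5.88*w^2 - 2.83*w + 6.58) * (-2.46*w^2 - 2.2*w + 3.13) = -0.0246*w^5 + 14.4428*w^4 + 19.9291*w^3 - 28.3652*w^2 - 23.3339*w + 20.5954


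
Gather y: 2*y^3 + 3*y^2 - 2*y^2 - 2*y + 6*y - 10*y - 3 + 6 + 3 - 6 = 2*y^3 + y^2 - 6*y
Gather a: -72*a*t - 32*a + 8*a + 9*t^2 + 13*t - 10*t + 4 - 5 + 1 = a*(-72*t - 24) + 9*t^2 + 3*t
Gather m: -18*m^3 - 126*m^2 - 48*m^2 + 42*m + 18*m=-18*m^3 - 174*m^2 + 60*m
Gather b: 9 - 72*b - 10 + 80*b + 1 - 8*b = 0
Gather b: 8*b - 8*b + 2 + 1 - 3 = 0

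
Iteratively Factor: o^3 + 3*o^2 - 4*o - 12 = (o + 3)*(o^2 - 4) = (o + 2)*(o + 3)*(o - 2)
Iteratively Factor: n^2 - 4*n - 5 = (n + 1)*(n - 5)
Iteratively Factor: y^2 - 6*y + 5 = (y - 1)*(y - 5)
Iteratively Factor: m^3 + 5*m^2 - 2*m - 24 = (m - 2)*(m^2 + 7*m + 12) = (m - 2)*(m + 3)*(m + 4)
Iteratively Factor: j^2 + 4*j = (j)*(j + 4)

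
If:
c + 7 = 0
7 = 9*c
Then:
No Solution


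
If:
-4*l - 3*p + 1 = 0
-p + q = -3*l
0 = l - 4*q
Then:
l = 4/55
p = 13/55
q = 1/55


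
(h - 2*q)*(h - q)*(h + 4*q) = h^3 + h^2*q - 10*h*q^2 + 8*q^3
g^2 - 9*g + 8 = (g - 8)*(g - 1)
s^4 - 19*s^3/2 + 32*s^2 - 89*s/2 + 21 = (s - 7/2)*(s - 3)*(s - 2)*(s - 1)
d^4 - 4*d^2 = d^2*(d - 2)*(d + 2)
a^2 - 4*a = a*(a - 4)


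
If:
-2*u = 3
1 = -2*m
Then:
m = -1/2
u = -3/2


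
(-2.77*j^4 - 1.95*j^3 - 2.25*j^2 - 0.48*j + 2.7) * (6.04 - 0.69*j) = 1.9113*j^5 - 15.3853*j^4 - 10.2255*j^3 - 13.2588*j^2 - 4.7622*j + 16.308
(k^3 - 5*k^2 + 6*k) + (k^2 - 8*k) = k^3 - 4*k^2 - 2*k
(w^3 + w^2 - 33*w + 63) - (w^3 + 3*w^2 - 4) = -2*w^2 - 33*w + 67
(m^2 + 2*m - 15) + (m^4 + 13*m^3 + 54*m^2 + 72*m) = m^4 + 13*m^3 + 55*m^2 + 74*m - 15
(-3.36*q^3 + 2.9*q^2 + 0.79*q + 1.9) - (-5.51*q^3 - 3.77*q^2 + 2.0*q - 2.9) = 2.15*q^3 + 6.67*q^2 - 1.21*q + 4.8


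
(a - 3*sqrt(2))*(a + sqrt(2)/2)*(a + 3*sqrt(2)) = a^3 + sqrt(2)*a^2/2 - 18*a - 9*sqrt(2)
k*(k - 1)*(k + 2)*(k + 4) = k^4 + 5*k^3 + 2*k^2 - 8*k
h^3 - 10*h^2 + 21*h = h*(h - 7)*(h - 3)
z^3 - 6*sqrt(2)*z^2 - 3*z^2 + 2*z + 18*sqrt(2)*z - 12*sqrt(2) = (z - 2)*(z - 1)*(z - 6*sqrt(2))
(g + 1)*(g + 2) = g^2 + 3*g + 2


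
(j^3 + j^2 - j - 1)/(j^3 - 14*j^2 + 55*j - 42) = (j^2 + 2*j + 1)/(j^2 - 13*j + 42)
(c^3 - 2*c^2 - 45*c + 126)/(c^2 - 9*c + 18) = c + 7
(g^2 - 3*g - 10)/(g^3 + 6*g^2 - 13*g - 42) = (g - 5)/(g^2 + 4*g - 21)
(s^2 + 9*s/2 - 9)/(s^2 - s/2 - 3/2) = (s + 6)/(s + 1)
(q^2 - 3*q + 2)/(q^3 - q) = (q - 2)/(q*(q + 1))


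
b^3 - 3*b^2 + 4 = (b - 2)^2*(b + 1)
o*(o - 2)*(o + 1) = o^3 - o^2 - 2*o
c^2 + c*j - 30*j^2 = (c - 5*j)*(c + 6*j)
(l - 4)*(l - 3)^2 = l^3 - 10*l^2 + 33*l - 36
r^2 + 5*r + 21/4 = (r + 3/2)*(r + 7/2)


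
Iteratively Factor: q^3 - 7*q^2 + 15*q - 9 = (q - 3)*(q^2 - 4*q + 3) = (q - 3)*(q - 1)*(q - 3)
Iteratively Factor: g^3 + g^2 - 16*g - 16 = (g + 4)*(g^2 - 3*g - 4) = (g - 4)*(g + 4)*(g + 1)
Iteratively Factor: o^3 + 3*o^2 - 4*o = (o - 1)*(o^2 + 4*o) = o*(o - 1)*(o + 4)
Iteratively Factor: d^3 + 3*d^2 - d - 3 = (d - 1)*(d^2 + 4*d + 3) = (d - 1)*(d + 1)*(d + 3)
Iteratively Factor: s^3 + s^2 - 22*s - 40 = (s - 5)*(s^2 + 6*s + 8) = (s - 5)*(s + 4)*(s + 2)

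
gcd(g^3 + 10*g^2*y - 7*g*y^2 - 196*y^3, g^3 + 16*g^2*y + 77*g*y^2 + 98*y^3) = g^2 + 14*g*y + 49*y^2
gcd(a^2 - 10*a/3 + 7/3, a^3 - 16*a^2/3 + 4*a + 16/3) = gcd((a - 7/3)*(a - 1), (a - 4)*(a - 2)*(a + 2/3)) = 1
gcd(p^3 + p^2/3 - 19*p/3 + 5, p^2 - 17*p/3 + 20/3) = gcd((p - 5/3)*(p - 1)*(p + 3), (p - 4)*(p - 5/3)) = p - 5/3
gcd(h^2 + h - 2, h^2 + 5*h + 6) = h + 2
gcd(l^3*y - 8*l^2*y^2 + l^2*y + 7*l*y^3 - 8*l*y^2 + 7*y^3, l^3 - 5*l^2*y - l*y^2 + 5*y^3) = -l + y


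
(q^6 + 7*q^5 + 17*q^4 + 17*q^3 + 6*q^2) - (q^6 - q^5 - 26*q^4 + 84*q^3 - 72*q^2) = 8*q^5 + 43*q^4 - 67*q^3 + 78*q^2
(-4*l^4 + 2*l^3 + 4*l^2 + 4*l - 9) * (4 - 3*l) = 12*l^5 - 22*l^4 - 4*l^3 + 4*l^2 + 43*l - 36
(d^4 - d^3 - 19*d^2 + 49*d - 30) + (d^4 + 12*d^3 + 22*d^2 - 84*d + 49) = 2*d^4 + 11*d^3 + 3*d^2 - 35*d + 19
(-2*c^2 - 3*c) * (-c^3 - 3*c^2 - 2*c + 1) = 2*c^5 + 9*c^4 + 13*c^3 + 4*c^2 - 3*c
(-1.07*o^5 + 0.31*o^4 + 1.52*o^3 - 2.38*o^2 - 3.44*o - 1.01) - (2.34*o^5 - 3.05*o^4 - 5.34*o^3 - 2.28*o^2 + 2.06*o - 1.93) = -3.41*o^5 + 3.36*o^4 + 6.86*o^3 - 0.1*o^2 - 5.5*o + 0.92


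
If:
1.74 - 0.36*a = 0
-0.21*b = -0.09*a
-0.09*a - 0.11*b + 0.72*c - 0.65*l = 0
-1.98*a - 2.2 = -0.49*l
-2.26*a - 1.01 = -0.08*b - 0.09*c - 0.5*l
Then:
No Solution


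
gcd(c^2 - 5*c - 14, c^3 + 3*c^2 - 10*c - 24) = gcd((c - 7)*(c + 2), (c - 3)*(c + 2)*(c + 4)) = c + 2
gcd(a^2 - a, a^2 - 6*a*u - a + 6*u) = a - 1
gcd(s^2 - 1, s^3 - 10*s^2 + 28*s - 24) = 1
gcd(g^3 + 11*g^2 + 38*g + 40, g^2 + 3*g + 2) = g + 2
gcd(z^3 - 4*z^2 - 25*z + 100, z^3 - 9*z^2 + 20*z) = z^2 - 9*z + 20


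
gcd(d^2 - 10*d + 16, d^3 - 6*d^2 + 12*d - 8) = d - 2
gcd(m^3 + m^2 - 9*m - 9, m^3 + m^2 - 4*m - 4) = m + 1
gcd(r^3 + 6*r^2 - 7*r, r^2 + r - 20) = 1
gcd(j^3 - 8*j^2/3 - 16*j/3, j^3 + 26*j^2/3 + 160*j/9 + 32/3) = j + 4/3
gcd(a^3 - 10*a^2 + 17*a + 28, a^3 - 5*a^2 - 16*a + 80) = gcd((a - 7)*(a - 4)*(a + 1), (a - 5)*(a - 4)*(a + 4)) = a - 4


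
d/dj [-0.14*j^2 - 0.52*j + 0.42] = -0.28*j - 0.52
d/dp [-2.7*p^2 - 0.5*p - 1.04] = -5.4*p - 0.5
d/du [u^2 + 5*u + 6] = 2*u + 5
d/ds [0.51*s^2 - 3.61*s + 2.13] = 1.02*s - 3.61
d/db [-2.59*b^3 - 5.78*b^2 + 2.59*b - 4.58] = -7.77*b^2 - 11.56*b + 2.59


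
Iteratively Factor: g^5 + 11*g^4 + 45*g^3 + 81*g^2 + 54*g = (g + 3)*(g^4 + 8*g^3 + 21*g^2 + 18*g) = (g + 3)^2*(g^3 + 5*g^2 + 6*g) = (g + 2)*(g + 3)^2*(g^2 + 3*g) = g*(g + 2)*(g + 3)^2*(g + 3)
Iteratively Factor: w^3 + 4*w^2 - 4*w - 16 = (w - 2)*(w^2 + 6*w + 8) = (w - 2)*(w + 2)*(w + 4)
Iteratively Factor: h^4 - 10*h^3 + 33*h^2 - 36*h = (h - 3)*(h^3 - 7*h^2 + 12*h) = (h - 3)^2*(h^2 - 4*h) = h*(h - 3)^2*(h - 4)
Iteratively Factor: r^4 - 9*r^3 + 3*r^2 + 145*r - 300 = (r + 4)*(r^3 - 13*r^2 + 55*r - 75) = (r - 5)*(r + 4)*(r^2 - 8*r + 15) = (r - 5)^2*(r + 4)*(r - 3)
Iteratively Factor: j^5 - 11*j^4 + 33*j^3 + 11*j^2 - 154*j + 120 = (j - 1)*(j^4 - 10*j^3 + 23*j^2 + 34*j - 120) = (j - 1)*(j + 2)*(j^3 - 12*j^2 + 47*j - 60) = (j - 3)*(j - 1)*(j + 2)*(j^2 - 9*j + 20) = (j - 5)*(j - 3)*(j - 1)*(j + 2)*(j - 4)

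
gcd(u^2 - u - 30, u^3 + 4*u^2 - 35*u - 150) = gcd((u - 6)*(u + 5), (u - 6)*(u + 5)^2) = u^2 - u - 30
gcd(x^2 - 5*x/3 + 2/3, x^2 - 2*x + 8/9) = x - 2/3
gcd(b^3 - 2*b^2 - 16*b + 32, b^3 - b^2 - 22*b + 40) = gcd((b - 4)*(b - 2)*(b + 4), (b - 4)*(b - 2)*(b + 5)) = b^2 - 6*b + 8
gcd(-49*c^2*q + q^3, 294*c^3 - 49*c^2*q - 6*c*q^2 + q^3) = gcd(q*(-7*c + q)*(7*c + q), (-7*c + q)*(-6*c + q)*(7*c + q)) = -49*c^2 + q^2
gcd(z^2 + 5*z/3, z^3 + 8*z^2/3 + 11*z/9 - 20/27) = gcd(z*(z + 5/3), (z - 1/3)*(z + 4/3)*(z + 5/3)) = z + 5/3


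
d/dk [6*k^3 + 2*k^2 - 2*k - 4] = 18*k^2 + 4*k - 2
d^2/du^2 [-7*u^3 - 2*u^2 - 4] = -42*u - 4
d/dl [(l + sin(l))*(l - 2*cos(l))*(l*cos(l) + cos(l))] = (l + 1)*(l + sin(l))*(2*sin(l) + 1)*cos(l) + (l + 1)*(l - 2*cos(l))*(cos(l) + 1)*cos(l) - (l + sin(l))*(l - 2*cos(l))*(l*sin(l) - sqrt(2)*cos(l + pi/4))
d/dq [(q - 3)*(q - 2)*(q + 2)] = 3*q^2 - 6*q - 4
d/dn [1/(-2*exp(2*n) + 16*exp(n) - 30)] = (exp(n) - 4)*exp(n)/(exp(2*n) - 8*exp(n) + 15)^2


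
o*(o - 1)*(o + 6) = o^3 + 5*o^2 - 6*o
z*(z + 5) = z^2 + 5*z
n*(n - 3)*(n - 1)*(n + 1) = n^4 - 3*n^3 - n^2 + 3*n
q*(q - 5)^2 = q^3 - 10*q^2 + 25*q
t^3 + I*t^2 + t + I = (t - I)*(t + I)^2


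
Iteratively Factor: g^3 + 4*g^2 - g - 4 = (g + 1)*(g^2 + 3*g - 4) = (g + 1)*(g + 4)*(g - 1)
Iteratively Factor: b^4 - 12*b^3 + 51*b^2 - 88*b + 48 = (b - 4)*(b^3 - 8*b^2 + 19*b - 12) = (b - 4)*(b - 3)*(b^2 - 5*b + 4) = (b - 4)*(b - 3)*(b - 1)*(b - 4)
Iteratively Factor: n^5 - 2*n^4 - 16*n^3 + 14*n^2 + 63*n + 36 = (n + 1)*(n^4 - 3*n^3 - 13*n^2 + 27*n + 36) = (n - 4)*(n + 1)*(n^3 + n^2 - 9*n - 9) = (n - 4)*(n - 3)*(n + 1)*(n^2 + 4*n + 3) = (n - 4)*(n - 3)*(n + 1)*(n + 3)*(n + 1)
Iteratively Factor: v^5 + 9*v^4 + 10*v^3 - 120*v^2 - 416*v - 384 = (v + 2)*(v^4 + 7*v^3 - 4*v^2 - 112*v - 192) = (v + 2)*(v + 3)*(v^3 + 4*v^2 - 16*v - 64) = (v + 2)*(v + 3)*(v + 4)*(v^2 - 16) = (v - 4)*(v + 2)*(v + 3)*(v + 4)*(v + 4)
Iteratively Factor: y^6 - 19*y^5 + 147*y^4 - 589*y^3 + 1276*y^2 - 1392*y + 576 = (y - 3)*(y^5 - 16*y^4 + 99*y^3 - 292*y^2 + 400*y - 192) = (y - 3)^2*(y^4 - 13*y^3 + 60*y^2 - 112*y + 64) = (y - 4)*(y - 3)^2*(y^3 - 9*y^2 + 24*y - 16) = (y - 4)*(y - 3)^2*(y - 1)*(y^2 - 8*y + 16) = (y - 4)^2*(y - 3)^2*(y - 1)*(y - 4)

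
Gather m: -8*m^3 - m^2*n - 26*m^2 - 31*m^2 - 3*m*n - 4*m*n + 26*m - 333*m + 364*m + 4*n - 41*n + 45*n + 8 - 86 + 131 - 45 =-8*m^3 + m^2*(-n - 57) + m*(57 - 7*n) + 8*n + 8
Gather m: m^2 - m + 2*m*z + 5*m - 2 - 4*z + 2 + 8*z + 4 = m^2 + m*(2*z + 4) + 4*z + 4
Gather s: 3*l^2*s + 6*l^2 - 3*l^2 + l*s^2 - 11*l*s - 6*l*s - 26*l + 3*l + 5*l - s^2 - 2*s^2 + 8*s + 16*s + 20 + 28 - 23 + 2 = 3*l^2 - 18*l + s^2*(l - 3) + s*(3*l^2 - 17*l + 24) + 27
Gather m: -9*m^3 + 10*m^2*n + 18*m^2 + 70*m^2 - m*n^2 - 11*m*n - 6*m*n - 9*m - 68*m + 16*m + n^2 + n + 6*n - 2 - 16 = -9*m^3 + m^2*(10*n + 88) + m*(-n^2 - 17*n - 61) + n^2 + 7*n - 18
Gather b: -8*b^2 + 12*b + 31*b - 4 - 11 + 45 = -8*b^2 + 43*b + 30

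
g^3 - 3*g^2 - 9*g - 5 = (g - 5)*(g + 1)^2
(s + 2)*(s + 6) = s^2 + 8*s + 12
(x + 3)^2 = x^2 + 6*x + 9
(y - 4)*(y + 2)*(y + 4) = y^3 + 2*y^2 - 16*y - 32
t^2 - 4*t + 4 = (t - 2)^2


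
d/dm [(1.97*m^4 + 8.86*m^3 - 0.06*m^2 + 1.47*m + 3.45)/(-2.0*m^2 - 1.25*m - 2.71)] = (-7.88*m^5 - 25.1075*m^4 - 43.5048*m^3 - 69.0168*m^2 + 14.1252*m + 0.3288)/(4.0*m^4 + 5.0*m^3 + 12.4025*m^2 + 6.775*m + 7.3441)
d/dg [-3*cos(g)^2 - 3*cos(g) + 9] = 3*sin(g) + 3*sin(2*g)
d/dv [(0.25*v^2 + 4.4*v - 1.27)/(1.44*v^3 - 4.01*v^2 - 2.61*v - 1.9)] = (-0.36*v^4 - 12.672*v^3 + 22.4779*v^2 - 11.1354*v - 11.6747)/(2.0736*v^6 - 11.5488*v^5 + 8.5633*v^4 + 15.4602*v^3 + 22.0501*v^2 + 9.918*v + 3.61)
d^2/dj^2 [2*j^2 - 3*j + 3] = 4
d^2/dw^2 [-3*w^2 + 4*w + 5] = -6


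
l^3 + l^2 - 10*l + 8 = (l - 2)*(l - 1)*(l + 4)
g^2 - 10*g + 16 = (g - 8)*(g - 2)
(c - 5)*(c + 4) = c^2 - c - 20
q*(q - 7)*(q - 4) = q^3 - 11*q^2 + 28*q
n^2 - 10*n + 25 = (n - 5)^2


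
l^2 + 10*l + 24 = (l + 4)*(l + 6)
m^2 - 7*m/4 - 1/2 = (m - 2)*(m + 1/4)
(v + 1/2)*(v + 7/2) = v^2 + 4*v + 7/4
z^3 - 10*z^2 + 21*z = z*(z - 7)*(z - 3)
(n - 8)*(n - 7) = n^2 - 15*n + 56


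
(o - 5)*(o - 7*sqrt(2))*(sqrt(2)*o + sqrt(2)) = sqrt(2)*o^3 - 14*o^2 - 4*sqrt(2)*o^2 - 5*sqrt(2)*o + 56*o + 70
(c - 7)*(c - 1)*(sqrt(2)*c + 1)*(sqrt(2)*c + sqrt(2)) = 2*c^4 - 14*c^3 + sqrt(2)*c^3 - 7*sqrt(2)*c^2 - 2*c^2 - sqrt(2)*c + 14*c + 7*sqrt(2)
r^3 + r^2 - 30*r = r*(r - 5)*(r + 6)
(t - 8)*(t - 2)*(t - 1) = t^3 - 11*t^2 + 26*t - 16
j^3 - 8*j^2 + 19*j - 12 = (j - 4)*(j - 3)*(j - 1)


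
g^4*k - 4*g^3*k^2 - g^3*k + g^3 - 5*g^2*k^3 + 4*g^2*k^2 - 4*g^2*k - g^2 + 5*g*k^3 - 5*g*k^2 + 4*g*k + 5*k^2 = (g - 1)*(g - 5*k)*(g + k)*(g*k + 1)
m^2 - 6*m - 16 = (m - 8)*(m + 2)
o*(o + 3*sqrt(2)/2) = o^2 + 3*sqrt(2)*o/2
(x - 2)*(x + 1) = x^2 - x - 2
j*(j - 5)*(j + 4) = j^3 - j^2 - 20*j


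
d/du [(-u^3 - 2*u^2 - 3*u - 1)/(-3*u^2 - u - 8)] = (3*u^4 + 2*u^3 + 17*u^2 + 26*u + 23)/(9*u^4 + 6*u^3 + 49*u^2 + 16*u + 64)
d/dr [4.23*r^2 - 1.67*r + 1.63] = 8.46*r - 1.67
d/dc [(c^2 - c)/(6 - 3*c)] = (-c^2 + 4*c - 2)/(3*(c^2 - 4*c + 4))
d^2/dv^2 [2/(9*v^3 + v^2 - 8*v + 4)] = 4*(-(27*v + 1)*(9*v^3 + v^2 - 8*v + 4) + (27*v^2 + 2*v - 8)^2)/(9*v^3 + v^2 - 8*v + 4)^3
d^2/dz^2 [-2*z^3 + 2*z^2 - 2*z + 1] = 4 - 12*z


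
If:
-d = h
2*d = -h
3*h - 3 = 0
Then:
No Solution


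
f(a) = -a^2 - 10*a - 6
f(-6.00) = 18.00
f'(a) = -2*a - 10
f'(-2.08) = -5.84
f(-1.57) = 7.24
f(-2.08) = 10.47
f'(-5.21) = 0.42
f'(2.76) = -15.52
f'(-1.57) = -6.86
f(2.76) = -41.22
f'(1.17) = -12.34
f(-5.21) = 18.96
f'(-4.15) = -1.70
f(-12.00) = -30.00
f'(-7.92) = 5.84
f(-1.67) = 7.91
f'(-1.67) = -6.66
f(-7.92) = 10.47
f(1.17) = -19.07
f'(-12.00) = 14.00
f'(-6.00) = 2.00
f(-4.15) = 18.28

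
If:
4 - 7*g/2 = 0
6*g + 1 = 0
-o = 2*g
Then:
No Solution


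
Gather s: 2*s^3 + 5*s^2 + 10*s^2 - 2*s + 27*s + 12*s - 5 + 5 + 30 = 2*s^3 + 15*s^2 + 37*s + 30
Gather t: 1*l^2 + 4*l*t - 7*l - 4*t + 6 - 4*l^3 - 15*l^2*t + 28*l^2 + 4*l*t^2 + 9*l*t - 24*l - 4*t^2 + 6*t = -4*l^3 + 29*l^2 - 31*l + t^2*(4*l - 4) + t*(-15*l^2 + 13*l + 2) + 6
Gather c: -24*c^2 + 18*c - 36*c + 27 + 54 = -24*c^2 - 18*c + 81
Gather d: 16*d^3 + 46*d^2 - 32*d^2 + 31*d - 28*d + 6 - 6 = 16*d^3 + 14*d^2 + 3*d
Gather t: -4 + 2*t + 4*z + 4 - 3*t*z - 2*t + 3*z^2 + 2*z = -3*t*z + 3*z^2 + 6*z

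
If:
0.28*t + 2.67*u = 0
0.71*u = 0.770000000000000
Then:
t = -10.34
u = 1.08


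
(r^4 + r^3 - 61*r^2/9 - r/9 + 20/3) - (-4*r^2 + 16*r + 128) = r^4 + r^3 - 25*r^2/9 - 145*r/9 - 364/3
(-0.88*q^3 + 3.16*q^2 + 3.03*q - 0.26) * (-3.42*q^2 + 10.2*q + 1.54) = 3.0096*q^5 - 19.7832*q^4 + 20.5142*q^3 + 36.6616*q^2 + 2.0142*q - 0.4004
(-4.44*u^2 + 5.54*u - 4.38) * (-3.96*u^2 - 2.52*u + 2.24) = 17.5824*u^4 - 10.7496*u^3 - 6.5616*u^2 + 23.4472*u - 9.8112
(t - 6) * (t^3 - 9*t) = t^4 - 6*t^3 - 9*t^2 + 54*t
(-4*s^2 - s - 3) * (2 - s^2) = 4*s^4 + s^3 - 5*s^2 - 2*s - 6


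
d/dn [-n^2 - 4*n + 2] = -2*n - 4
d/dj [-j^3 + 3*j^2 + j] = -3*j^2 + 6*j + 1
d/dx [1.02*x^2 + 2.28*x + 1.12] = 2.04*x + 2.28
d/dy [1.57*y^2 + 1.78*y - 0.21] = 3.14*y + 1.78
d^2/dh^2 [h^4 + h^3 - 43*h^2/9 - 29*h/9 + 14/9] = 12*h^2 + 6*h - 86/9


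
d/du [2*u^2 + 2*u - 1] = 4*u + 2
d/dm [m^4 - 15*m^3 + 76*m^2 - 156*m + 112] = 4*m^3 - 45*m^2 + 152*m - 156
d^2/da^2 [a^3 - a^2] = 6*a - 2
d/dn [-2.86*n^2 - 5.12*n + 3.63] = -5.72*n - 5.12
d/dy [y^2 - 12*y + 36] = 2*y - 12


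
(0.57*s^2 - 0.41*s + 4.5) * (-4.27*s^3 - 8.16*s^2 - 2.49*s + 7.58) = -2.4339*s^5 - 2.9005*s^4 - 17.2887*s^3 - 31.3785*s^2 - 14.3128*s + 34.11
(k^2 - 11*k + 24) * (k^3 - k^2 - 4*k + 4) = k^5 - 12*k^4 + 31*k^3 + 24*k^2 - 140*k + 96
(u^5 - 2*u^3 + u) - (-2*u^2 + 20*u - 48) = u^5 - 2*u^3 + 2*u^2 - 19*u + 48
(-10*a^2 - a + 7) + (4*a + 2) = -10*a^2 + 3*a + 9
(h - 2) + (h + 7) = 2*h + 5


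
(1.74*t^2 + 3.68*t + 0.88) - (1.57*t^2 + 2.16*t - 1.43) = 0.17*t^2 + 1.52*t + 2.31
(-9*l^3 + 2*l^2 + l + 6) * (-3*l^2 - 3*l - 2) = 27*l^5 + 21*l^4 + 9*l^3 - 25*l^2 - 20*l - 12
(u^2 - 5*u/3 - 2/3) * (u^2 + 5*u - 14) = u^4 + 10*u^3/3 - 23*u^2 + 20*u + 28/3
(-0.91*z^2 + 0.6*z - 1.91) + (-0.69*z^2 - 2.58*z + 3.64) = -1.6*z^2 - 1.98*z + 1.73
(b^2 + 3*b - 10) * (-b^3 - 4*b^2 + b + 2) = -b^5 - 7*b^4 - b^3 + 45*b^2 - 4*b - 20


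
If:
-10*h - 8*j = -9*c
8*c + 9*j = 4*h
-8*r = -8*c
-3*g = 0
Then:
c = r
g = 0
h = 145*r/122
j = -22*r/61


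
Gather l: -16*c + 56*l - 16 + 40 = -16*c + 56*l + 24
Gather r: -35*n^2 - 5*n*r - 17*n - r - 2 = -35*n^2 - 17*n + r*(-5*n - 1) - 2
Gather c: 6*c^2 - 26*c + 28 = 6*c^2 - 26*c + 28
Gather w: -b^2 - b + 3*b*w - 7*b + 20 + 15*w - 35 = -b^2 - 8*b + w*(3*b + 15) - 15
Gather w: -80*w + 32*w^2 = 32*w^2 - 80*w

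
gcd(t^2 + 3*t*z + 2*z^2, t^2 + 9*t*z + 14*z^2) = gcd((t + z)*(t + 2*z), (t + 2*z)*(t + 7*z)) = t + 2*z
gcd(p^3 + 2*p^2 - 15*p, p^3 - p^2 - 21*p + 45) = p^2 + 2*p - 15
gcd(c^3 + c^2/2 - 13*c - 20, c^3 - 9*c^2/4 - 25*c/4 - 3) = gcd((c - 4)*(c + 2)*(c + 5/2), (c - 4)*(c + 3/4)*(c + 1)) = c - 4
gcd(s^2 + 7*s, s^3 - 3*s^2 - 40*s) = s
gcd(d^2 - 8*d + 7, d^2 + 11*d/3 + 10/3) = 1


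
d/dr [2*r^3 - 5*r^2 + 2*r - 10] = 6*r^2 - 10*r + 2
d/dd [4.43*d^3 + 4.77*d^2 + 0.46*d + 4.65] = 13.29*d^2 + 9.54*d + 0.46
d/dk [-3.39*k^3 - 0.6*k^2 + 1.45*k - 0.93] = -10.17*k^2 - 1.2*k + 1.45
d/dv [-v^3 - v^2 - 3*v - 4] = -3*v^2 - 2*v - 3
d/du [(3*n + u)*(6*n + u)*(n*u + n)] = n*(18*n^2 + 18*n*u + 9*n + 3*u^2 + 2*u)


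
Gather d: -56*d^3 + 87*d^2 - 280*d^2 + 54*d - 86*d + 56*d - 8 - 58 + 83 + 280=-56*d^3 - 193*d^2 + 24*d + 297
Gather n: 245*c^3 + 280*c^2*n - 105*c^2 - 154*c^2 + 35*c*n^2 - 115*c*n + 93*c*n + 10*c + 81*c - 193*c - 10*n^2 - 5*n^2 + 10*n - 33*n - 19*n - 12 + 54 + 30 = 245*c^3 - 259*c^2 - 102*c + n^2*(35*c - 15) + n*(280*c^2 - 22*c - 42) + 72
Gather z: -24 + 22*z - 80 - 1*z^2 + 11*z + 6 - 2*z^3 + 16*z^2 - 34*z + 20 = -2*z^3 + 15*z^2 - z - 78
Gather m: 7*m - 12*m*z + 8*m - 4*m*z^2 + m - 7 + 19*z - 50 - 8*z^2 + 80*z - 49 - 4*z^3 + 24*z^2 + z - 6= m*(-4*z^2 - 12*z + 16) - 4*z^3 + 16*z^2 + 100*z - 112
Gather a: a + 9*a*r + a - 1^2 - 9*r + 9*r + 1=a*(9*r + 2)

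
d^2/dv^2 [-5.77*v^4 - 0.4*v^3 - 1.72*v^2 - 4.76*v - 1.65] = -69.24*v^2 - 2.4*v - 3.44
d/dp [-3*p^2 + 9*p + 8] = 9 - 6*p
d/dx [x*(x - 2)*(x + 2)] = 3*x^2 - 4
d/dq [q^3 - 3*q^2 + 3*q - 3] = 3*q^2 - 6*q + 3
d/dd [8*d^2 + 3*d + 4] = 16*d + 3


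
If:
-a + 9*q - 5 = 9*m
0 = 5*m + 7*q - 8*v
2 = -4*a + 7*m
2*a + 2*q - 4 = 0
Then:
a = 73/106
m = 36/53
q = 139/106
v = 1333/848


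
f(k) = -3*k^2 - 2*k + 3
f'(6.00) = -38.00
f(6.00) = -117.00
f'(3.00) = -20.00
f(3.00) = -30.00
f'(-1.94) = 9.64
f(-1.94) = -4.41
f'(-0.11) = -1.34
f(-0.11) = 3.18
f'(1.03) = -8.18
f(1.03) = -2.24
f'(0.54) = -5.24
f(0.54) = 1.05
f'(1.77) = -12.62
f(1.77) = -9.94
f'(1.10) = -8.60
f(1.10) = -2.83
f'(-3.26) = 17.56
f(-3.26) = -22.36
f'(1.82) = -12.92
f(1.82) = -10.58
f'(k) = -6*k - 2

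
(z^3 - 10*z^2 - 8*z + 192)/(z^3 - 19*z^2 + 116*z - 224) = (z^2 - 2*z - 24)/(z^2 - 11*z + 28)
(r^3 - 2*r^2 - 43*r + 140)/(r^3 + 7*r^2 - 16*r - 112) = (r - 5)/(r + 4)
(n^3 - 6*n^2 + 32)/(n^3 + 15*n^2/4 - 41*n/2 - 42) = 4*(n^2 - 2*n - 8)/(4*n^2 + 31*n + 42)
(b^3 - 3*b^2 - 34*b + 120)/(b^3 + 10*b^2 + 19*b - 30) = (b^2 - 9*b + 20)/(b^2 + 4*b - 5)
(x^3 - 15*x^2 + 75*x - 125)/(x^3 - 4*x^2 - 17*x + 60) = (x^2 - 10*x + 25)/(x^2 + x - 12)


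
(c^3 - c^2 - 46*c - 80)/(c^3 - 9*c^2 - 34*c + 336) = (c^2 + 7*c + 10)/(c^2 - c - 42)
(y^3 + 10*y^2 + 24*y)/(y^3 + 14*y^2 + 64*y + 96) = y/(y + 4)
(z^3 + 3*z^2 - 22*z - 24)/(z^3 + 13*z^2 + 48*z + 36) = (z - 4)/(z + 6)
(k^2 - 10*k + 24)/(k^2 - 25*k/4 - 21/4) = 4*(-k^2 + 10*k - 24)/(-4*k^2 + 25*k + 21)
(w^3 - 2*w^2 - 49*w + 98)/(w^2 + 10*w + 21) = (w^2 - 9*w + 14)/(w + 3)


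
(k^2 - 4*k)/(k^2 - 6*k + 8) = k/(k - 2)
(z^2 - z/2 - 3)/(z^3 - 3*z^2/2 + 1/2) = (2*z^2 - z - 6)/(2*z^3 - 3*z^2 + 1)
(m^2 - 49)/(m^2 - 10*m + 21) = (m + 7)/(m - 3)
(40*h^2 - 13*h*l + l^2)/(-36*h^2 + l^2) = (-40*h^2 + 13*h*l - l^2)/(36*h^2 - l^2)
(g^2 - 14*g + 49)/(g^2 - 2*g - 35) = (g - 7)/(g + 5)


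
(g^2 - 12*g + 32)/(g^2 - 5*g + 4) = (g - 8)/(g - 1)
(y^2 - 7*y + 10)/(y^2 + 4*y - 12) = (y - 5)/(y + 6)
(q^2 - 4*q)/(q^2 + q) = (q - 4)/(q + 1)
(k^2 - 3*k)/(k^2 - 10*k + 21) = k/(k - 7)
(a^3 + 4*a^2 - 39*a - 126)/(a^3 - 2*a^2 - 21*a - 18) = (a + 7)/(a + 1)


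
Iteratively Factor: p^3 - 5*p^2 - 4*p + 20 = (p - 2)*(p^2 - 3*p - 10) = (p - 2)*(p + 2)*(p - 5)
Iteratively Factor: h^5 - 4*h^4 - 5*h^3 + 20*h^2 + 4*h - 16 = (h + 1)*(h^4 - 5*h^3 + 20*h - 16) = (h - 1)*(h + 1)*(h^3 - 4*h^2 - 4*h + 16) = (h - 2)*(h - 1)*(h + 1)*(h^2 - 2*h - 8) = (h - 2)*(h - 1)*(h + 1)*(h + 2)*(h - 4)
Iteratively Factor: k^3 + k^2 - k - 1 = (k - 1)*(k^2 + 2*k + 1) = (k - 1)*(k + 1)*(k + 1)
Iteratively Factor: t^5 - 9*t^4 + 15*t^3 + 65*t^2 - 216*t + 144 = (t - 1)*(t^4 - 8*t^3 + 7*t^2 + 72*t - 144) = (t - 3)*(t - 1)*(t^3 - 5*t^2 - 8*t + 48) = (t - 4)*(t - 3)*(t - 1)*(t^2 - t - 12) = (t - 4)*(t - 3)*(t - 1)*(t + 3)*(t - 4)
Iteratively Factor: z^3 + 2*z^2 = (z + 2)*(z^2) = z*(z + 2)*(z)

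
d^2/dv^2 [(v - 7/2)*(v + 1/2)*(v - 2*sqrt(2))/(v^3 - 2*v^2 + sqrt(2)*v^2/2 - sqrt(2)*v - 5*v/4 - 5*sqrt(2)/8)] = 4*(-40*sqrt(2)*v^3 - 16*v^3 + 396*sqrt(2)*v^2 - 1050*sqrt(2)*v + 96*v - 100 + 891*sqrt(2))/(32*v^6 - 240*v^5 + 48*sqrt(2)*v^5 - 360*sqrt(2)*v^4 + 648*v^4 - 860*v^3 + 908*sqrt(2)*v^3 - 810*sqrt(2)*v^2 + 900*v^2 - 750*v + 150*sqrt(2)*v - 125*sqrt(2))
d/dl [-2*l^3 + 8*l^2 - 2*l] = -6*l^2 + 16*l - 2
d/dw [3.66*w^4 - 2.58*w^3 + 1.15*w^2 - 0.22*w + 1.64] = 14.64*w^3 - 7.74*w^2 + 2.3*w - 0.22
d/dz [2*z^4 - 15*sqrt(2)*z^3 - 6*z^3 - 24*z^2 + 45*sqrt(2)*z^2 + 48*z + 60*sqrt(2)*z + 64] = 8*z^3 - 45*sqrt(2)*z^2 - 18*z^2 - 48*z + 90*sqrt(2)*z + 48 + 60*sqrt(2)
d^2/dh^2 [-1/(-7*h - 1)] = 98/(7*h + 1)^3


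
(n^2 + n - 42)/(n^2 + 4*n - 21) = (n - 6)/(n - 3)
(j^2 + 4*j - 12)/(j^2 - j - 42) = (j - 2)/(j - 7)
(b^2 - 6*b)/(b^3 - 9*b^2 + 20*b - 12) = b/(b^2 - 3*b + 2)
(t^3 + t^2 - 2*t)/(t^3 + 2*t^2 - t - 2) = t/(t + 1)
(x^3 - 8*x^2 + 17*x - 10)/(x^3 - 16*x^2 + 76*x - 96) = (x^2 - 6*x + 5)/(x^2 - 14*x + 48)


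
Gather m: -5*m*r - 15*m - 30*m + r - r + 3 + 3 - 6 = m*(-5*r - 45)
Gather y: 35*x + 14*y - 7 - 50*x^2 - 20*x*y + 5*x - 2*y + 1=-50*x^2 + 40*x + y*(12 - 20*x) - 6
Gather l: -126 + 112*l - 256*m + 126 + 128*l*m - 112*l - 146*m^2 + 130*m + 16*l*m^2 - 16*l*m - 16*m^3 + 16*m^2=l*(16*m^2 + 112*m) - 16*m^3 - 130*m^2 - 126*m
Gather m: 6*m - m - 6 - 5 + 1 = 5*m - 10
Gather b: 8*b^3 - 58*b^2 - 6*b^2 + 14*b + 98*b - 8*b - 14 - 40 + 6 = 8*b^3 - 64*b^2 + 104*b - 48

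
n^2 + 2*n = n*(n + 2)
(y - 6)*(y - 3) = y^2 - 9*y + 18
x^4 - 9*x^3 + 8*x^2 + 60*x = x*(x - 6)*(x - 5)*(x + 2)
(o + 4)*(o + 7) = o^2 + 11*o + 28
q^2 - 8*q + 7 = (q - 7)*(q - 1)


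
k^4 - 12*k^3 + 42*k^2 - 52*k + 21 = (k - 7)*(k - 3)*(k - 1)^2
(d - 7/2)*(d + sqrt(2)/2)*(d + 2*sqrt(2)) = d^3 - 7*d^2/2 + 5*sqrt(2)*d^2/2 - 35*sqrt(2)*d/4 + 2*d - 7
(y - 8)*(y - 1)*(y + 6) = y^3 - 3*y^2 - 46*y + 48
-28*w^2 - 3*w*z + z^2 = (-7*w + z)*(4*w + z)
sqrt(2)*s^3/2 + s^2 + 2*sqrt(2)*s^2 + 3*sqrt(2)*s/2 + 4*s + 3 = (s + 1)*(s + 3)*(sqrt(2)*s/2 + 1)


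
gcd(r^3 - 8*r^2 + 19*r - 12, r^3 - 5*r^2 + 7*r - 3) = r^2 - 4*r + 3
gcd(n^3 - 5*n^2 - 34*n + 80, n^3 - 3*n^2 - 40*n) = n^2 - 3*n - 40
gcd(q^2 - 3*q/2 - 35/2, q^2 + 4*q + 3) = 1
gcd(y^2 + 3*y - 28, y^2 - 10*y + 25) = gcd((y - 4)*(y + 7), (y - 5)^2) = 1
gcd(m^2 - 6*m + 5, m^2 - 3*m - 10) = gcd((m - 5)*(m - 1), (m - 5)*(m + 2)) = m - 5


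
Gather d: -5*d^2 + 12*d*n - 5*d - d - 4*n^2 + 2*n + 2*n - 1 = -5*d^2 + d*(12*n - 6) - 4*n^2 + 4*n - 1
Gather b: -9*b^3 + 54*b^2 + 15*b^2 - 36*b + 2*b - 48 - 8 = -9*b^3 + 69*b^2 - 34*b - 56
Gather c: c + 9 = c + 9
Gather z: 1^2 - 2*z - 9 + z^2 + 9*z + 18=z^2 + 7*z + 10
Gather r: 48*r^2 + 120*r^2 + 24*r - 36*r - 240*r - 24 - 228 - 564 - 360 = 168*r^2 - 252*r - 1176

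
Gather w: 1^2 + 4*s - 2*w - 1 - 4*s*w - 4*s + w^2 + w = w^2 + w*(-4*s - 1)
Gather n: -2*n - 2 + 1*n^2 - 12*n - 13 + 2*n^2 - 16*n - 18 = 3*n^2 - 30*n - 33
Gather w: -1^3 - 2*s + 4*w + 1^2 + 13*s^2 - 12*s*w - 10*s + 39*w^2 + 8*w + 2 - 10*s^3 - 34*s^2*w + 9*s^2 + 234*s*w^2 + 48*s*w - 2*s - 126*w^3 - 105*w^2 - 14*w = -10*s^3 + 22*s^2 - 14*s - 126*w^3 + w^2*(234*s - 66) + w*(-34*s^2 + 36*s - 2) + 2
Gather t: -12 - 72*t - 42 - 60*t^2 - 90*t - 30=-60*t^2 - 162*t - 84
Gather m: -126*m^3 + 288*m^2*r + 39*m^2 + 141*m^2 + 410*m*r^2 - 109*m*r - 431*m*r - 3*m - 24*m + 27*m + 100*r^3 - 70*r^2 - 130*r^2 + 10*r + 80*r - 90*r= -126*m^3 + m^2*(288*r + 180) + m*(410*r^2 - 540*r) + 100*r^3 - 200*r^2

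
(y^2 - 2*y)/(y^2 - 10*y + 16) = y/(y - 8)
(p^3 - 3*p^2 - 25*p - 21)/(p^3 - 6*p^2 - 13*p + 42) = (p + 1)/(p - 2)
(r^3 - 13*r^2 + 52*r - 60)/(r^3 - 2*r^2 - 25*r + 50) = (r - 6)/(r + 5)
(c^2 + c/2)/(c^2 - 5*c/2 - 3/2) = c/(c - 3)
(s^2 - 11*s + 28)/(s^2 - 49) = (s - 4)/(s + 7)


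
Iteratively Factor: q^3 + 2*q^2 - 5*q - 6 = (q - 2)*(q^2 + 4*q + 3) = (q - 2)*(q + 1)*(q + 3)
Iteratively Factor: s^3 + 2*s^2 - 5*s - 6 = (s - 2)*(s^2 + 4*s + 3) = (s - 2)*(s + 1)*(s + 3)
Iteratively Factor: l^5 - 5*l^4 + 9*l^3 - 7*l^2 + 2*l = (l - 1)*(l^4 - 4*l^3 + 5*l^2 - 2*l) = (l - 1)^2*(l^3 - 3*l^2 + 2*l) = (l - 1)^3*(l^2 - 2*l) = l*(l - 1)^3*(l - 2)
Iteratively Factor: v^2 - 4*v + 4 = (v - 2)*(v - 2)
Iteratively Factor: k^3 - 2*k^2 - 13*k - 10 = (k - 5)*(k^2 + 3*k + 2) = (k - 5)*(k + 2)*(k + 1)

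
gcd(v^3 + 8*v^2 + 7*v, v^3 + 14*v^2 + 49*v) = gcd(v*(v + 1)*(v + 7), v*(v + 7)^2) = v^2 + 7*v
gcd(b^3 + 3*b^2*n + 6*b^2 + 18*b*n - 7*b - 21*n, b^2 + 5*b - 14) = b + 7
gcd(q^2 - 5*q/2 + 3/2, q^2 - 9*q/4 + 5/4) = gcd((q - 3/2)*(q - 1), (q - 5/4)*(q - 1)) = q - 1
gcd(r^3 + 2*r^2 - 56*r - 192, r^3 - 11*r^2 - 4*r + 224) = r^2 - 4*r - 32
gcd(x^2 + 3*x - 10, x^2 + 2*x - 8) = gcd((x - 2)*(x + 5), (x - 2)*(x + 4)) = x - 2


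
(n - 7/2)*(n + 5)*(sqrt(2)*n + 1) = sqrt(2)*n^3 + n^2 + 3*sqrt(2)*n^2/2 - 35*sqrt(2)*n/2 + 3*n/2 - 35/2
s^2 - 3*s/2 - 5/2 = (s - 5/2)*(s + 1)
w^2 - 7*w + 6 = (w - 6)*(w - 1)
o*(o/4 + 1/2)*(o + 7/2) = o^3/4 + 11*o^2/8 + 7*o/4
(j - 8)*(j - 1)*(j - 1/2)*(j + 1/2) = j^4 - 9*j^3 + 31*j^2/4 + 9*j/4 - 2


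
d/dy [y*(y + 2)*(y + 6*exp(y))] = 6*y^2*exp(y) + 3*y^2 + 24*y*exp(y) + 4*y + 12*exp(y)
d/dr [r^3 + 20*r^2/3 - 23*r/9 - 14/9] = 3*r^2 + 40*r/3 - 23/9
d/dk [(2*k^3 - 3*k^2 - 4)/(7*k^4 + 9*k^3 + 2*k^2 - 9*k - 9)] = (-14*k^6 + 42*k^5 + 31*k^4 + 76*k^3 + 81*k^2 + 70*k - 36)/(49*k^8 + 126*k^7 + 109*k^6 - 90*k^5 - 284*k^4 - 198*k^3 + 45*k^2 + 162*k + 81)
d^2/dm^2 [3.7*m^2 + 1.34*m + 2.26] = 7.40000000000000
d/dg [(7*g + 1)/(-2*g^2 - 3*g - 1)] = 2*(7*g^2 + 2*g - 2)/(4*g^4 + 12*g^3 + 13*g^2 + 6*g + 1)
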